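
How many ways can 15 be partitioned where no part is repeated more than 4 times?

127

A full systematic count gives 127.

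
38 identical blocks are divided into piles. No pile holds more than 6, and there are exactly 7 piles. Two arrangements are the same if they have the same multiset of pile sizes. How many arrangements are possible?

Listing the qualifying partitions of 38:
2+6+6+6+6+6+6
3+5+6+6+6+6+6
4+4+6+6+6+6+6
4+5+5+6+6+6+6
5+5+5+5+6+6+6
Counting gives 5.

5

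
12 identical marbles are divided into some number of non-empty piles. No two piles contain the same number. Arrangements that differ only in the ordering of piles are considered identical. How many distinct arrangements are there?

15

Listing the qualifying partitions of 12:
12
1,11
2,10
3,9
1,2,9
4,8
1,3,8
5,7
1,4,7
2,3,7
1,5,6
2,4,6
1,2,3,6
3,4,5
1,2,4,5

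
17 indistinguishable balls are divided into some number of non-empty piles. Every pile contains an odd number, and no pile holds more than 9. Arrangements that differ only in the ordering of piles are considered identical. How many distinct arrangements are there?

30

A partial list (first 12 by largest part):
1,7,9
3,5,9
1,1,1,5,9
1,1,3,3,9
1,1,1,1,1,3,9
1,1,1,1,1,1,1,1,9
3,7,7
1,1,1,7,7
5,5,7
1,1,3,5,7
1,1,1,1,1,5,7
1,3,3,3,7
…and 18 more, for 30 total.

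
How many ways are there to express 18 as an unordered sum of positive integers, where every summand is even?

30

A partial list (first 12 by largest part):
18
16, 2
14, 4
14, 2, 2
12, 6
12, 4, 2
12, 2, 2, 2
10, 8
10, 6, 2
10, 4, 4
10, 4, 2, 2
10, 2, 2, 2, 2
…and 18 more, for 30 total.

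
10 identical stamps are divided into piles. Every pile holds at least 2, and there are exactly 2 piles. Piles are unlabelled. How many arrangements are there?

4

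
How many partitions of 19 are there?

490

Systematic enumeration (by largest part, then next-largest, …) yields 490.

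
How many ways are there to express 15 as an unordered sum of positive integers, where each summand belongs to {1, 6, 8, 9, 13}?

They are:
13+1+1
9+6
9+1+1+1+1+1+1
8+6+1
8+1+1+1+1+1+1+1
6+6+1+1+1
6+1+1+1+1+1+1+1+1+1
1+1+1+1+1+1+1+1+1+1+1+1+1+1+1
That's 8 in total.

8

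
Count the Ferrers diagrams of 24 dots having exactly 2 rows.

Listing the qualifying partitions of 24:
1 + 23
2 + 22
3 + 21
4 + 20
5 + 19
6 + 18
7 + 17
8 + 16
9 + 15
10 + 14
11 + 13
12 + 12
Counting gives 12.

12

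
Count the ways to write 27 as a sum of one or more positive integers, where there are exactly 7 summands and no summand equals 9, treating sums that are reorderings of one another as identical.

306

Counting exhaustively, 306 partitions satisfy the conditions.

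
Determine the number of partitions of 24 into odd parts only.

122

Counting exhaustively, 122 partitions satisfy the conditions.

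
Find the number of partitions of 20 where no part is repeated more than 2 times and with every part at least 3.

A partial list (first 12 by largest part):
20
17, 3
16, 4
15, 5
14, 6
14, 3, 3
13, 7
13, 4, 3
12, 8
12, 5, 3
12, 4, 4
11, 9
…and 27 more, for 39 total.

39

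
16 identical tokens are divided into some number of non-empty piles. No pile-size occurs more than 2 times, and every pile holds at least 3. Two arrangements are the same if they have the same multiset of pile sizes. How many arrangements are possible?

Enumerating:
16
13,3
12,4
11,5
10,6
10,3,3
9,7
9,4,3
8,8
8,5,3
8,4,4
7,6,3
7,5,4
6,6,4
6,5,5
6,4,3,3
5,5,3,3
5,4,4,3
Counting gives 18.

18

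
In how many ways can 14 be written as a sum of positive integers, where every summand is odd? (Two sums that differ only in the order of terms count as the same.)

22

They are:
13 + 1
11 + 3
11 + 1 + 1 + 1
9 + 5
9 + 3 + 1 + 1
9 + 1 + 1 + 1 + 1 + 1
7 + 7
7 + 5 + 1 + 1
7 + 3 + 3 + 1
7 + 3 + 1 + 1 + 1 + 1
7 + 1 + 1 + 1 + 1 + 1 + 1 + 1
5 + 5 + 3 + 1
5 + 5 + 1 + 1 + 1 + 1
5 + 3 + 3 + 3
5 + 3 + 3 + 1 + 1 + 1
5 + 3 + 1 + 1 + 1 + 1 + 1 + 1
5 + 1 + 1 + 1 + 1 + 1 + 1 + 1 + 1 + 1
3 + 3 + 3 + 3 + 1 + 1
3 + 3 + 3 + 1 + 1 + 1 + 1 + 1
3 + 3 + 1 + 1 + 1 + 1 + 1 + 1 + 1 + 1
3 + 1 + 1 + 1 + 1 + 1 + 1 + 1 + 1 + 1 + 1 + 1
1 + 1 + 1 + 1 + 1 + 1 + 1 + 1 + 1 + 1 + 1 + 1 + 1 + 1
Counting gives 22.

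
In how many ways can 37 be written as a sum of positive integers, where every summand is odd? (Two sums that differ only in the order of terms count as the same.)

760

Counting exhaustively, 760 partitions satisfy the conditions.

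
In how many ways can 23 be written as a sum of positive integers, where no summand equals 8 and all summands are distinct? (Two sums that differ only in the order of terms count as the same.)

82

Counting exhaustively, 82 partitions satisfy the conditions.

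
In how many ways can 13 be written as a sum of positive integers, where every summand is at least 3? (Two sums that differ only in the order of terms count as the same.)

10

They are:
13
3 + 10
4 + 9
5 + 8
6 + 7
3 + 3 + 7
3 + 4 + 6
3 + 5 + 5
4 + 4 + 5
3 + 3 + 3 + 4
That's 10 in total.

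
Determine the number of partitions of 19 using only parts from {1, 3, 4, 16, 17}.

25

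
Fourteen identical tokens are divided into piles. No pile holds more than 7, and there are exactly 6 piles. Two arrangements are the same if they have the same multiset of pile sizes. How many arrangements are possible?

18

They are:
1 + 1 + 1 + 1 + 3 + 7
1 + 1 + 1 + 2 + 2 + 7
1 + 1 + 1 + 1 + 4 + 6
1 + 1 + 1 + 2 + 3 + 6
1 + 1 + 2 + 2 + 2 + 6
1 + 1 + 1 + 1 + 5 + 5
1 + 1 + 1 + 2 + 4 + 5
1 + 1 + 1 + 3 + 3 + 5
1 + 1 + 2 + 2 + 3 + 5
1 + 2 + 2 + 2 + 2 + 5
1 + 1 + 1 + 3 + 4 + 4
1 + 1 + 2 + 2 + 4 + 4
1 + 1 + 2 + 3 + 3 + 4
1 + 2 + 2 + 2 + 3 + 4
2 + 2 + 2 + 2 + 2 + 4
1 + 1 + 3 + 3 + 3 + 3
1 + 2 + 2 + 3 + 3 + 3
2 + 2 + 2 + 2 + 3 + 3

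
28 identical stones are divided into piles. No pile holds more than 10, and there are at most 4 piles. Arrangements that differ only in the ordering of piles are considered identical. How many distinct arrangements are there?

32

There are too many to list fully; the first 12 (by largest part) are:
8,10,10
1,7,10,10
2,6,10,10
3,5,10,10
4,4,10,10
9,9,10
1,8,9,10
2,7,9,10
3,6,9,10
4,5,9,10
2,8,8,10
3,7,8,10
…and 20 more, for 32 total.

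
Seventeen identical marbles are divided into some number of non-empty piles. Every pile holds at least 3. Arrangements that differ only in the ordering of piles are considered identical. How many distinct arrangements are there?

25

Enumerating:
17
14,3
13,4
12,5
11,6
11,3,3
10,7
10,4,3
9,8
9,5,3
9,4,4
8,6,3
8,5,4
8,3,3,3
7,7,3
7,6,4
7,5,5
7,4,3,3
6,6,5
6,5,3,3
6,4,4,3
5,5,4,3
5,4,4,4
5,3,3,3,3
4,4,3,3,3
Counting gives 25.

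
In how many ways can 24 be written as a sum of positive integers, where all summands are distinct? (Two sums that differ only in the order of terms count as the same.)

Direct enumeration gives 122 partitions.

122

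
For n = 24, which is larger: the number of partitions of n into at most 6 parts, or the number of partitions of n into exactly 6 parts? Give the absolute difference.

Partitions of 24 into at most 6 parts: 532.
Partitions of 24 into exactly 6 parts: 199.
|532 − 199| = 333.

333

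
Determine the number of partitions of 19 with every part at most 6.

235

A full systematic count gives 235.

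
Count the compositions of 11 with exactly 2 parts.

10

Place 1 bars in the 10 internal gaps of a row of 11 dots: C(10,1) = 10.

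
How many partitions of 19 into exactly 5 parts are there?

A partial list (first 12 by largest part):
15, 1, 1, 1, 1
14, 2, 1, 1, 1
13, 3, 1, 1, 1
13, 2, 2, 1, 1
12, 4, 1, 1, 1
12, 3, 2, 1, 1
12, 2, 2, 2, 1
11, 5, 1, 1, 1
11, 4, 2, 1, 1
11, 3, 3, 1, 1
11, 3, 2, 2, 1
11, 2, 2, 2, 2
…and 58 more, for 70 total.

70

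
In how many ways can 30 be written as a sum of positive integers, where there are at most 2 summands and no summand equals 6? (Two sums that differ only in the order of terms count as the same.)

15

They are:
30
1 + 29
2 + 28
3 + 27
4 + 26
5 + 25
7 + 23
8 + 22
9 + 21
10 + 20
11 + 19
12 + 18
13 + 17
14 + 16
15 + 15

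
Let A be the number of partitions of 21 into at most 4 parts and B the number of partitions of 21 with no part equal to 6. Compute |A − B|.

Partitions of 21 into at most 4 parts: 120.
Partitions of 21 with no part equal to 6: 616.
|120 − 616| = 496.

496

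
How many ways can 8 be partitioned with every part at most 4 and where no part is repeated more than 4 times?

12

They are:
4,4
1,3,4
2,2,4
1,1,2,4
1,1,1,1,4
2,3,3
1,1,3,3
1,2,2,3
1,1,1,2,3
2,2,2,2
1,1,2,2,2
1,1,1,1,2,2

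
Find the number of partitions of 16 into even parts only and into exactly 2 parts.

Enumerating:
14 + 2
12 + 4
10 + 6
8 + 8
That's 4 in total.

4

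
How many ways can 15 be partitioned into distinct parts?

27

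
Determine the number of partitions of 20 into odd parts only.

There are too many to list fully; the first 12 (by largest part) are:
19 + 1
17 + 3
17 + 1 + 1 + 1
15 + 5
15 + 3 + 1 + 1
15 + 1 + 1 + 1 + 1 + 1
13 + 7
13 + 5 + 1 + 1
13 + 3 + 3 + 1
13 + 3 + 1 + 1 + 1 + 1
13 + 1 + 1 + 1 + 1 + 1 + 1 + 1
11 + 9
…and 52 more, for 64 total.

64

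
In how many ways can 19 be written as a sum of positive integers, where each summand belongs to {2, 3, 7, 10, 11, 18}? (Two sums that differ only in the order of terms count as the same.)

They are:
11+3+3+2
11+2+2+2+2
10+7+2
10+3+3+3
10+3+2+2+2
7+7+3+2
7+3+3+3+3
7+3+3+2+2+2
7+2+2+2+2+2+2
3+3+3+3+3+2+2
3+3+3+2+2+2+2+2
3+2+2+2+2+2+2+2+2
Counting gives 12.

12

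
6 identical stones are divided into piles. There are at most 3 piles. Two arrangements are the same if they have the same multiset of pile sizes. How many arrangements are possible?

7

Enumerating:
6
5+1
4+2
4+1+1
3+3
3+2+1
2+2+2
That's 7 in total.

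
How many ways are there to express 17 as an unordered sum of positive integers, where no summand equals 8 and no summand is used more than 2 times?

A full systematic count gives 92.

92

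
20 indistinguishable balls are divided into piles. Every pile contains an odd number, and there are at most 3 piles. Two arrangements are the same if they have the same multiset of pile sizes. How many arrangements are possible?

Enumerating:
1+19
3+17
5+15
7+13
9+11

5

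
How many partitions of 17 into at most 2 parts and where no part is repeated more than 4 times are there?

Listing the qualifying partitions of 17:
17
1 + 16
2 + 15
3 + 14
4 + 13
5 + 12
6 + 11
7 + 10
8 + 9

9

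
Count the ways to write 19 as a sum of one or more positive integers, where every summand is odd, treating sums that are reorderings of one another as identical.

54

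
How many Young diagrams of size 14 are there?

135

Counting exhaustively, 135 partitions satisfy the conditions.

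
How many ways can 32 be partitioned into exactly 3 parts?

Systematic enumeration (by largest part, then next-largest, …) yields 85.

85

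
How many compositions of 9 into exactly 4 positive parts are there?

Place 3 bars in the 8 internal gaps of a row of 9 dots: C(8,3) = 56.

56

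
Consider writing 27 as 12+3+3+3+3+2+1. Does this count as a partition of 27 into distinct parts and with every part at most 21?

No

The parts sum to 27, and the condition 'all summands are distinct' is violated.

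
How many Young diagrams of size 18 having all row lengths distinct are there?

46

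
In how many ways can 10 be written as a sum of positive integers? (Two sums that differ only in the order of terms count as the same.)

There are too many to list fully; the first 12 (by largest part) are:
10
9+1
8+2
8+1+1
7+3
7+2+1
7+1+1+1
6+4
6+3+1
6+2+2
6+2+1+1
6+1+1+1+1
…and 30 more, for 42 total.

42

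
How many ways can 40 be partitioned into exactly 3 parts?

Counting exhaustively, 133 partitions satisfy the conditions.

133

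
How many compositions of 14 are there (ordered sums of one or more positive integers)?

Each of the 13 gaps between 14 units is either a break or not: 2^13 = 8192.

8192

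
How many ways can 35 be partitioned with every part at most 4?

441

There are 441 such partitions.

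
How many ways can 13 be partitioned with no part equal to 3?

There are too many to list fully; the first 12 (by largest part) are:
13
12 + 1
11 + 2
11 + 1 + 1
10 + 2 + 1
10 + 1 + 1 + 1
9 + 4
9 + 2 + 2
9 + 2 + 1 + 1
9 + 1 + 1 + 1 + 1
8 + 5
8 + 4 + 1
…and 47 more, for 59 total.

59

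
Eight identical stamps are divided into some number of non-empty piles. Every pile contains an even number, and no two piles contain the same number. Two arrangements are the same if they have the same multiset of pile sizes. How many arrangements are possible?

2

Enumerating:
8
6+2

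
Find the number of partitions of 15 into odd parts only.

A partial list (first 12 by largest part):
15
1 + 1 + 13
1 + 3 + 11
1 + 1 + 1 + 1 + 11
1 + 5 + 9
3 + 3 + 9
1 + 1 + 1 + 3 + 9
1 + 1 + 1 + 1 + 1 + 1 + 9
1 + 7 + 7
3 + 5 + 7
1 + 1 + 1 + 5 + 7
1 + 1 + 3 + 3 + 7
…and 15 more, for 27 total.

27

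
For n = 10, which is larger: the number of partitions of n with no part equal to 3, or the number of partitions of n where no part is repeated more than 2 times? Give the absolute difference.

Partitions of 10 with no part equal to 3: 27.
Partitions of 10 where no part is repeated more than 2 times: 22.
|27 − 22| = 5.

5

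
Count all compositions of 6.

The number of compositions of n is 2^(n−1); here 2^5 = 32.

32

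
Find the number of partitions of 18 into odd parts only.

A partial list (first 12 by largest part):
17 + 1
15 + 3
15 + 1 + 1 + 1
13 + 5
13 + 3 + 1 + 1
13 + 1 + 1 + 1 + 1 + 1
11 + 7
11 + 5 + 1 + 1
11 + 3 + 3 + 1
11 + 3 + 1 + 1 + 1 + 1
11 + 1 + 1 + 1 + 1 + 1 + 1 + 1
9 + 9
…and 34 more, for 46 total.

46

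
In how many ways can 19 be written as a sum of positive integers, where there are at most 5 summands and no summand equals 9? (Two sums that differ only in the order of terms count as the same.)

There are 141 such partitions.

141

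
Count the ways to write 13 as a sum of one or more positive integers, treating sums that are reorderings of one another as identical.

Enumerating by decreasing first part gives 101 partitions in all.

101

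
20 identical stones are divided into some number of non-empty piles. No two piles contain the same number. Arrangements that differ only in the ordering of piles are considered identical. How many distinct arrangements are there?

64

A partial list (first 12 by largest part):
20
19+1
18+2
17+3
17+2+1
16+4
16+3+1
15+5
15+4+1
15+3+2
14+6
14+5+1
…and 52 more, for 64 total.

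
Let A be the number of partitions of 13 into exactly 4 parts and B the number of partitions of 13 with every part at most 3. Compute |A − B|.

Partitions of 13 into exactly 4 parts: 18.
Partitions of 13 with every part at most 3: 21.
|18 − 21| = 3.

3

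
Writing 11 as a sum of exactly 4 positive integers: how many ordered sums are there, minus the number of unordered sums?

Compositions: C(10,3) = 120.
Partitions of 11 into exactly 4 parts: 11.
Difference: 120 − 11 = 109.

109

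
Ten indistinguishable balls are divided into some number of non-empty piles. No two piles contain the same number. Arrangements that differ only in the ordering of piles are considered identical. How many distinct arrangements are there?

10

Enumerating:
10
9+1
8+2
7+3
7+2+1
6+4
6+3+1
5+4+1
5+3+2
4+3+2+1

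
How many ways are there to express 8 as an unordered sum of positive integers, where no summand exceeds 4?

15

They are:
4 + 4
1 + 3 + 4
2 + 2 + 4
1 + 1 + 2 + 4
1 + 1 + 1 + 1 + 4
2 + 3 + 3
1 + 1 + 3 + 3
1 + 2 + 2 + 3
1 + 1 + 1 + 2 + 3
1 + 1 + 1 + 1 + 1 + 3
2 + 2 + 2 + 2
1 + 1 + 2 + 2 + 2
1 + 1 + 1 + 1 + 2 + 2
1 + 1 + 1 + 1 + 1 + 1 + 2
1 + 1 + 1 + 1 + 1 + 1 + 1 + 1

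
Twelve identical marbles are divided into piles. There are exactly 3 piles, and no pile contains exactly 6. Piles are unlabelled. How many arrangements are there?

9

The partitions of 12 that satisfy the conditions:
1, 1, 10
1, 2, 9
1, 3, 8
2, 2, 8
1, 4, 7
2, 3, 7
2, 5, 5
3, 4, 5
4, 4, 4
Counting gives 9.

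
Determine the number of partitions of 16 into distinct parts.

There are too many to list fully; the first 12 (by largest part) are:
16
15,1
14,2
13,3
13,2,1
12,4
12,3,1
11,5
11,4,1
11,3,2
10,6
10,5,1
…and 20 more, for 32 total.

32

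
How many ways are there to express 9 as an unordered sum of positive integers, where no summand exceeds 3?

Listing the qualifying partitions of 9:
3 + 3 + 3
3 + 3 + 2 + 1
3 + 3 + 1 + 1 + 1
3 + 2 + 2 + 2
3 + 2 + 2 + 1 + 1
3 + 2 + 1 + 1 + 1 + 1
3 + 1 + 1 + 1 + 1 + 1 + 1
2 + 2 + 2 + 2 + 1
2 + 2 + 2 + 1 + 1 + 1
2 + 2 + 1 + 1 + 1 + 1 + 1
2 + 1 + 1 + 1 + 1 + 1 + 1 + 1
1 + 1 + 1 + 1 + 1 + 1 + 1 + 1 + 1
Counting gives 12.

12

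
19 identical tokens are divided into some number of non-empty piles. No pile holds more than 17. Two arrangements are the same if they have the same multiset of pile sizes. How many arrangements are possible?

488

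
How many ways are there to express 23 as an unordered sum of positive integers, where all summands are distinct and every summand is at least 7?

They are:
23
16, 7
15, 8
14, 9
13, 10
12, 11

6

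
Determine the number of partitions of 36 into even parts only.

385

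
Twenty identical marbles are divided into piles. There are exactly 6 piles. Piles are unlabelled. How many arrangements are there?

Counting exhaustively, 90 partitions satisfy the conditions.

90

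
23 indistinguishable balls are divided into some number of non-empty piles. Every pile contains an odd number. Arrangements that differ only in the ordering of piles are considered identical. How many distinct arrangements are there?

Enumerating by decreasing first part gives 104 partitions in all.

104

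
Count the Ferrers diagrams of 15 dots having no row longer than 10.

164

Enumerating by decreasing first part gives 164 partitions in all.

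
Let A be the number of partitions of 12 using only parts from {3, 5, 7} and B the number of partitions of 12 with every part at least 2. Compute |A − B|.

Partitions of 12 using only parts from {3, 5, 7}: 2.
Partitions of 12 with every part at least 2: 21.
|2 − 21| = 19.

19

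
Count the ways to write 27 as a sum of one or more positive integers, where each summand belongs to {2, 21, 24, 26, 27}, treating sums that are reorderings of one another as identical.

2

Enumerating:
27
2+2+2+21
That's 2 in total.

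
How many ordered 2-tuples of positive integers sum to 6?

Place 1 bars in the 5 internal gaps of a row of 6 dots: C(5,1) = 5.

5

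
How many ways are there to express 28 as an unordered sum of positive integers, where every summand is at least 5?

A partial list (first 12 by largest part):
28
23+5
22+6
21+7
20+8
19+9
18+10
18+5+5
17+11
17+6+5
16+12
16+7+5
…and 38 more, for 50 total.

50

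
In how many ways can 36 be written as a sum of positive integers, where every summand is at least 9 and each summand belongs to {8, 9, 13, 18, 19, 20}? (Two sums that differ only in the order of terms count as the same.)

3

They are:
18,18
9,9,18
9,9,9,9
That's 3 in total.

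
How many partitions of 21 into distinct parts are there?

76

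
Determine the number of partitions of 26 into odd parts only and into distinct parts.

12

The partitions of 26 that satisfy the conditions:
1, 25
3, 23
5, 21
7, 19
9, 17
1, 3, 5, 17
11, 15
1, 3, 7, 15
1, 3, 9, 13
1, 5, 7, 13
1, 5, 9, 11
3, 5, 7, 11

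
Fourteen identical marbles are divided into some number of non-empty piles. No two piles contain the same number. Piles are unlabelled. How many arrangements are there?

22

They are:
14
13, 1
12, 2
11, 3
11, 2, 1
10, 4
10, 3, 1
9, 5
9, 4, 1
9, 3, 2
8, 6
8, 5, 1
8, 4, 2
8, 3, 2, 1
7, 6, 1
7, 5, 2
7, 4, 3
7, 4, 2, 1
6, 5, 3
6, 5, 2, 1
6, 4, 3, 1
5, 4, 3, 2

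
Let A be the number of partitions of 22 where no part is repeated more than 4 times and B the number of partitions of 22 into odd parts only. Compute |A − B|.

Partitions of 22 where no part is repeated more than 4 times: 628.
Partitions of 22 into odd parts only: 89.
|628 − 89| = 539.

539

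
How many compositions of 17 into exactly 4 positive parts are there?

Equivalently, choose which 3 of the 16 gaps become plus signs: C(16,3) = 560.

560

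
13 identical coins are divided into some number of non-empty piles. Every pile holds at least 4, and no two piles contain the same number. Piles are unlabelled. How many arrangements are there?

Listing the qualifying partitions of 13:
13
9, 4
8, 5
7, 6

4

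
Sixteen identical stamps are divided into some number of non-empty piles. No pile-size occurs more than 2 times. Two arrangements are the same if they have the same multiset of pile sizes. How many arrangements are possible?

89

A full systematic count gives 89.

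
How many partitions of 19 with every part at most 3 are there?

A partial list (first 12 by largest part):
3 + 3 + 3 + 3 + 3 + 3 + 1
3 + 3 + 3 + 3 + 3 + 2 + 2
3 + 3 + 3 + 3 + 3 + 2 + 1 + 1
3 + 3 + 3 + 3 + 3 + 1 + 1 + 1 + 1
3 + 3 + 3 + 3 + 2 + 2 + 2 + 1
3 + 3 + 3 + 3 + 2 + 2 + 1 + 1 + 1
3 + 3 + 3 + 3 + 2 + 1 + 1 + 1 + 1 + 1
3 + 3 + 3 + 3 + 1 + 1 + 1 + 1 + 1 + 1 + 1
3 + 3 + 3 + 2 + 2 + 2 + 2 + 2
3 + 3 + 3 + 2 + 2 + 2 + 2 + 1 + 1
3 + 3 + 3 + 2 + 2 + 2 + 1 + 1 + 1 + 1
3 + 3 + 3 + 2 + 2 + 1 + 1 + 1 + 1 + 1 + 1
…and 28 more, for 40 total.

40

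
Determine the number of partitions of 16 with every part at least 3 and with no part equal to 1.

Enumerating:
16
13,3
12,4
11,5
10,6
10,3,3
9,7
9,4,3
8,8
8,5,3
8,4,4
7,6,3
7,5,4
7,3,3,3
6,6,4
6,5,5
6,4,3,3
5,5,3,3
5,4,4,3
4,4,4,4
4,3,3,3,3
That's 21 in total.

21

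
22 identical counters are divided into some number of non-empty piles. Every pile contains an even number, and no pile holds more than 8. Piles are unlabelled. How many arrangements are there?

27

A partial list (first 12 by largest part):
8,8,6
8,8,4,2
8,8,2,2,2
8,6,6,2
8,6,4,4
8,6,4,2,2
8,6,2,2,2,2
8,4,4,4,2
8,4,4,2,2,2
8,4,2,2,2,2,2
8,2,2,2,2,2,2,2
6,6,6,4
…and 15 more, for 27 total.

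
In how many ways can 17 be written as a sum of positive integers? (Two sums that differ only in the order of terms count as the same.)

A full systematic count gives 297.

297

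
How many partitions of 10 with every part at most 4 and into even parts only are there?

3

Listing the qualifying partitions of 10:
4,4,2
4,2,2,2
2,2,2,2,2
That's 3 in total.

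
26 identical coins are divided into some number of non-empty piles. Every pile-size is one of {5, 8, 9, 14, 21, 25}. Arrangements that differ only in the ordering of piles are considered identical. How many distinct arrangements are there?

Enumerating:
21+5
9+9+8
8+8+5+5
That's 3 in total.

3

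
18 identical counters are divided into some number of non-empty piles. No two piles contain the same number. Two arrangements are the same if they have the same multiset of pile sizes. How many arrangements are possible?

46

A partial list (first 12 by largest part):
18
17,1
16,2
15,3
15,2,1
14,4
14,3,1
13,5
13,4,1
13,3,2
12,6
12,5,1
…and 34 more, for 46 total.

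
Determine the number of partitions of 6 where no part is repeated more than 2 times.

7

The partitions of 6 that satisfy the conditions:
6
5, 1
4, 2
4, 1, 1
3, 3
3, 2, 1
2, 2, 1, 1
That's 7 in total.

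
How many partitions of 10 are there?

There are too many to list fully; the first 12 (by largest part) are:
10
9 + 1
8 + 2
8 + 1 + 1
7 + 3
7 + 2 + 1
7 + 1 + 1 + 1
6 + 4
6 + 3 + 1
6 + 2 + 2
6 + 2 + 1 + 1
6 + 1 + 1 + 1 + 1
…and 30 more, for 42 total.

42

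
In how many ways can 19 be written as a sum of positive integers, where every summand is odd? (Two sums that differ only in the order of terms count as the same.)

54

A partial list (first 12 by largest part):
19
1+1+17
1+3+15
1+1+1+1+15
1+5+13
3+3+13
1+1+1+3+13
1+1+1+1+1+1+13
1+7+11
3+5+11
1+1+1+5+11
1+1+3+3+11
…and 42 more, for 54 total.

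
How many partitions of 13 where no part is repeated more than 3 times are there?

There are too many to list fully; the first 12 (by largest part) are:
13
1+12
2+11
1+1+11
3+10
1+2+10
1+1+1+10
4+9
1+3+9
2+2+9
1+1+2+9
5+8
…and 52 more, for 64 total.

64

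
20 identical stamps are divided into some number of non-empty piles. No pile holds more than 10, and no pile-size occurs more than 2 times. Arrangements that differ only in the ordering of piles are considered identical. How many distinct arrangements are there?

Systematic enumeration (by largest part, then next-largest, …) yields 142.

142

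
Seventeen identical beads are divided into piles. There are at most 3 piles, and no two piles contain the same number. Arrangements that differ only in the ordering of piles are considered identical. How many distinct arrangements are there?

Listing the qualifying partitions of 17:
17
16+1
15+2
14+3
14+2+1
13+4
13+3+1
12+5
12+4+1
12+3+2
11+6
11+5+1
11+4+2
10+7
10+6+1
10+5+2
10+4+3
9+8
9+7+1
9+6+2
9+5+3
8+7+2
8+6+3
8+5+4
7+6+4
That's 25 in total.

25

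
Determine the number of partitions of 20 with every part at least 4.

24

Enumerating:
20
16 + 4
15 + 5
14 + 6
13 + 7
12 + 8
12 + 4 + 4
11 + 9
11 + 5 + 4
10 + 10
10 + 6 + 4
10 + 5 + 5
9 + 7 + 4
9 + 6 + 5
8 + 8 + 4
8 + 7 + 5
8 + 6 + 6
8 + 4 + 4 + 4
7 + 7 + 6
7 + 5 + 4 + 4
6 + 6 + 4 + 4
6 + 5 + 5 + 4
5 + 5 + 5 + 5
4 + 4 + 4 + 4 + 4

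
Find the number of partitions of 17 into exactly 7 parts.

There are too many to list fully; the first 12 (by largest part) are:
11, 1, 1, 1, 1, 1, 1
10, 2, 1, 1, 1, 1, 1
9, 3, 1, 1, 1, 1, 1
9, 2, 2, 1, 1, 1, 1
8, 4, 1, 1, 1, 1, 1
8, 3, 2, 1, 1, 1, 1
8, 2, 2, 2, 1, 1, 1
7, 5, 1, 1, 1, 1, 1
7, 4, 2, 1, 1, 1, 1
7, 3, 3, 1, 1, 1, 1
7, 3, 2, 2, 1, 1, 1
7, 2, 2, 2, 2, 1, 1
…and 26 more, for 38 total.

38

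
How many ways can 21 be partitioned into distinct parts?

76

Counting exhaustively, 76 partitions satisfy the conditions.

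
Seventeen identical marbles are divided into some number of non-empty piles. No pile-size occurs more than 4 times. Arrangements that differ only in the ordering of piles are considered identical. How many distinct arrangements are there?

There are 205 such partitions.

205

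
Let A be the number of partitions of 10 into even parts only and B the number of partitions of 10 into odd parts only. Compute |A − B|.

3

Partitions of 10 into even parts only: 7.
Partitions of 10 into odd parts only: 10.
|7 − 10| = 3.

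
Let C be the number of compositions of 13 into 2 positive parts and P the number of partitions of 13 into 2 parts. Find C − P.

6

Ordered (compositions into 2 parts): C(12,1) = 12.
Partitions of 13 into exactly 2 parts: 6.
Difference: 12 − 6 = 6.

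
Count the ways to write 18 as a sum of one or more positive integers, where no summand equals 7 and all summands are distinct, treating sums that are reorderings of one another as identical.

There are too many to list fully; the first 12 (by largest part) are:
18
1, 17
2, 16
3, 15
1, 2, 15
4, 14
1, 3, 14
5, 13
1, 4, 13
2, 3, 13
6, 12
1, 5, 12
…and 24 more, for 36 total.

36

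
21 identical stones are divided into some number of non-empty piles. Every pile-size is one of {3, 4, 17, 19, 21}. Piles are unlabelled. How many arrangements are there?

They are:
21
4, 17
3, 3, 3, 4, 4, 4
3, 3, 3, 3, 3, 3, 3

4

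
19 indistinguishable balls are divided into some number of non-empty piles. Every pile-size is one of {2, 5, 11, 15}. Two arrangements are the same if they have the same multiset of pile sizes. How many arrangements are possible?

4

Listing the qualifying partitions of 19:
15,2,2
11,2,2,2,2
5,5,5,2,2
5,2,2,2,2,2,2,2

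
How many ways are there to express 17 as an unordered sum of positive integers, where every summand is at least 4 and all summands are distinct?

8

They are:
17
4+13
5+12
6+11
7+10
8+9
4+5+8
4+6+7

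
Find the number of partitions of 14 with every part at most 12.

133

Enumerating by decreasing first part gives 133 partitions in all.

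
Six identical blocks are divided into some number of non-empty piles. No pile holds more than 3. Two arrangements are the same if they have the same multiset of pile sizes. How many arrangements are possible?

7

They are:
3 + 3
3 + 2 + 1
3 + 1 + 1 + 1
2 + 2 + 2
2 + 2 + 1 + 1
2 + 1 + 1 + 1 + 1
1 + 1 + 1 + 1 + 1 + 1
That's 7 in total.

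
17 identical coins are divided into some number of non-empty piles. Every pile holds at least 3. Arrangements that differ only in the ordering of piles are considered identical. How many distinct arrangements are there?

25

Enumerating:
17
14,3
13,4
12,5
11,6
11,3,3
10,7
10,4,3
9,8
9,5,3
9,4,4
8,6,3
8,5,4
8,3,3,3
7,7,3
7,6,4
7,5,5
7,4,3,3
6,6,5
6,5,3,3
6,4,4,3
5,5,4,3
5,4,4,4
5,3,3,3,3
4,4,3,3,3
That's 25 in total.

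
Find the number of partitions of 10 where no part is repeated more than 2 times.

Listing the qualifying partitions of 10:
10
9 + 1
8 + 2
8 + 1 + 1
7 + 3
7 + 2 + 1
6 + 4
6 + 3 + 1
6 + 2 + 2
6 + 2 + 1 + 1
5 + 5
5 + 4 + 1
5 + 3 + 2
5 + 3 + 1 + 1
5 + 2 + 2 + 1
4 + 4 + 2
4 + 4 + 1 + 1
4 + 3 + 3
4 + 3 + 2 + 1
4 + 2 + 2 + 1 + 1
3 + 3 + 2 + 2
3 + 3 + 2 + 1 + 1

22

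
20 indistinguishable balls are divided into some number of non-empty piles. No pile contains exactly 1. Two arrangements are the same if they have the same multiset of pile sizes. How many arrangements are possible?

There are 137 such partitions.

137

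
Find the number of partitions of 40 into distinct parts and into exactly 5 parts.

Systematic enumeration (by largest part, then next-largest, …) yields 377.

377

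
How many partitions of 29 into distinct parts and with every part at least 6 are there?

The partitions of 29 that satisfy the conditions:
29
23, 6
22, 7
21, 8
20, 9
19, 10
18, 11
17, 12
16, 13
16, 7, 6
15, 14
15, 8, 6
14, 9, 6
14, 8, 7
13, 10, 6
13, 9, 7
12, 11, 6
12, 10, 7
12, 9, 8
11, 10, 8
That's 20 in total.

20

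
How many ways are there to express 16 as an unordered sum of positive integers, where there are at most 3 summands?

A partial list (first 12 by largest part):
16
15, 1
14, 2
14, 1, 1
13, 3
13, 2, 1
12, 4
12, 3, 1
12, 2, 2
11, 5
11, 4, 1
11, 3, 2
…and 18 more, for 30 total.

30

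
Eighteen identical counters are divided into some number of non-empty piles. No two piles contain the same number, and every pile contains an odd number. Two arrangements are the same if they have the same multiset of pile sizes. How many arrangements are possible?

Listing the qualifying partitions of 18:
17, 1
15, 3
13, 5
11, 7
9, 5, 3, 1

5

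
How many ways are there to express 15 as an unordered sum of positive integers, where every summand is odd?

27

A partial list (first 12 by largest part):
15
13,1,1
11,3,1
11,1,1,1,1
9,5,1
9,3,3
9,3,1,1,1
9,1,1,1,1,1,1
7,7,1
7,5,3
7,5,1,1,1
7,3,3,1,1
…and 15 more, for 27 total.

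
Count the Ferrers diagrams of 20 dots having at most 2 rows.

They are:
20
19+1
18+2
17+3
16+4
15+5
14+6
13+7
12+8
11+9
10+10

11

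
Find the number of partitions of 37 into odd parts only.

760

Systematic enumeration (by largest part, then next-largest, …) yields 760.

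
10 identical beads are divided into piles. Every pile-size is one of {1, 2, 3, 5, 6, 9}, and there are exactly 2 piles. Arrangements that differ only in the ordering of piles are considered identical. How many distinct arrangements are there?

2

They are:
9, 1
5, 5
That's 2 in total.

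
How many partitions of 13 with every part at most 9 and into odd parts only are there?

Listing the qualifying partitions of 13:
9, 3, 1
9, 1, 1, 1, 1
7, 5, 1
7, 3, 3
7, 3, 1, 1, 1
7, 1, 1, 1, 1, 1, 1
5, 5, 3
5, 5, 1, 1, 1
5, 3, 3, 1, 1
5, 3, 1, 1, 1, 1, 1
5, 1, 1, 1, 1, 1, 1, 1, 1
3, 3, 3, 3, 1
3, 3, 3, 1, 1, 1, 1
3, 3, 1, 1, 1, 1, 1, 1, 1
3, 1, 1, 1, 1, 1, 1, 1, 1, 1, 1
1, 1, 1, 1, 1, 1, 1, 1, 1, 1, 1, 1, 1

16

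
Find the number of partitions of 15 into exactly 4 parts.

27

There are too many to list fully; the first 12 (by largest part) are:
12+1+1+1
11+2+1+1
10+3+1+1
10+2+2+1
9+4+1+1
9+3+2+1
9+2+2+2
8+5+1+1
8+4+2+1
8+3+3+1
8+3+2+2
7+6+1+1
…and 15 more, for 27 total.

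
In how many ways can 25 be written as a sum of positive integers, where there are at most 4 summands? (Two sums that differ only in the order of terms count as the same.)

Counting exhaustively, 185 partitions satisfy the conditions.

185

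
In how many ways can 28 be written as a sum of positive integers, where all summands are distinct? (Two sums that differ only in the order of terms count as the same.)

222

There are 222 such partitions.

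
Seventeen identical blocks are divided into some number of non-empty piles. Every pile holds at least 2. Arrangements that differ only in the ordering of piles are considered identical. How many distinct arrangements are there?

66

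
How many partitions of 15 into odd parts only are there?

27

A partial list (first 12 by largest part):
15
13,1,1
11,3,1
11,1,1,1,1
9,5,1
9,3,3
9,3,1,1,1
9,1,1,1,1,1,1
7,7,1
7,5,3
7,5,1,1,1
7,3,3,1,1
…and 15 more, for 27 total.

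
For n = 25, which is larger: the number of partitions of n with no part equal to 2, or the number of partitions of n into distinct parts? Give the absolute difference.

561

Partitions of 25 with no part equal to 2: 703.
Partitions of 25 into distinct parts: 142.
|703 − 142| = 561.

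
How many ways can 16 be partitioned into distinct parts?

A partial list (first 12 by largest part):
16
1+15
2+14
3+13
1+2+13
4+12
1+3+12
5+11
1+4+11
2+3+11
6+10
1+5+10
…and 20 more, for 32 total.

32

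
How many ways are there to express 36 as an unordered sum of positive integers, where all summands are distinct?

668

Counting exhaustively, 668 partitions satisfy the conditions.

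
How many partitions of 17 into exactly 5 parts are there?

47

There are too many to list fully; the first 12 (by largest part) are:
1+1+1+1+13
1+1+1+2+12
1+1+1+3+11
1+1+2+2+11
1+1+1+4+10
1+1+2+3+10
1+2+2+2+10
1+1+1+5+9
1+1+2+4+9
1+1+3+3+9
1+2+2+3+9
2+2+2+2+9
…and 35 more, for 47 total.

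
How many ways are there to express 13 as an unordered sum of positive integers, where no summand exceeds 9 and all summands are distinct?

The partitions of 13 that satisfy the conditions:
4 + 9
1 + 3 + 9
5 + 8
1 + 4 + 8
2 + 3 + 8
6 + 7
1 + 5 + 7
2 + 4 + 7
1 + 2 + 3 + 7
2 + 5 + 6
3 + 4 + 6
1 + 2 + 4 + 6
1 + 3 + 4 + 5

13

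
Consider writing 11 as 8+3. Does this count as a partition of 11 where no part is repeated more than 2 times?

Yes

The parts sum to 11, and the condition 'no summand is used more than 2 times' holds.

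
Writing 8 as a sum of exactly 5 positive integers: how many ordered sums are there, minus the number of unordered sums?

32

Compositions: C(7,4) = 35.
Partitions of 8 into exactly 5 parts: 3.
Difference: 35 − 3 = 32.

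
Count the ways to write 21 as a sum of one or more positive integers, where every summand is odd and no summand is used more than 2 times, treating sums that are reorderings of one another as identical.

20

The partitions of 21 that satisfy the conditions:
21
19 + 1 + 1
17 + 3 + 1
15 + 5 + 1
15 + 3 + 3
13 + 7 + 1
13 + 5 + 3
13 + 3 + 3 + 1 + 1
11 + 9 + 1
11 + 7 + 3
11 + 5 + 5
11 + 5 + 3 + 1 + 1
9 + 9 + 3
9 + 7 + 5
9 + 7 + 3 + 1 + 1
9 + 5 + 5 + 1 + 1
9 + 5 + 3 + 3 + 1
7 + 7 + 5 + 1 + 1
7 + 7 + 3 + 3 + 1
7 + 5 + 5 + 3 + 1
That's 20 in total.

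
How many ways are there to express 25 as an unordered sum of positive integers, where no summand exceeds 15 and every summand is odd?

There are 128 such partitions.

128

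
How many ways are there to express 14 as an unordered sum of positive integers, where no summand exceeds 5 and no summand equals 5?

There are too many to list fully; the first 12 (by largest part) are:
4+4+4+2
4+4+4+1+1
4+4+3+3
4+4+3+2+1
4+4+3+1+1+1
4+4+2+2+2
4+4+2+2+1+1
4+4+2+1+1+1+1
4+4+1+1+1+1+1+1
4+3+3+3+1
4+3+3+2+2
4+3+3+2+1+1
…and 35 more, for 47 total.

47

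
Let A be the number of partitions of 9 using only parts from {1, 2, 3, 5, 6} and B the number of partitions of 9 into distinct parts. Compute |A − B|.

11

Partitions of 9 using only parts from {1, 2, 3, 5, 6}: 19.
Partitions of 9 into distinct parts: 8.
|19 − 8| = 11.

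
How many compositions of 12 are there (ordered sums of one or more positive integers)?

2048

The number of compositions of n is 2^(n−1); here 2^11 = 2048.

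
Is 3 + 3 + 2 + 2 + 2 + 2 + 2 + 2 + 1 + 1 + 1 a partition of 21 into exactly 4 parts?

No

The parts sum to 21, and the condition 'there are exactly 4 summands' is violated.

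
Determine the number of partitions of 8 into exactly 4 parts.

5

Enumerating:
1,1,1,5
1,1,2,4
1,1,3,3
1,2,2,3
2,2,2,2
Counting gives 5.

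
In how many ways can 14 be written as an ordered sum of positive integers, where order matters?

8192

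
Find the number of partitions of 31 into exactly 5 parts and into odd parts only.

57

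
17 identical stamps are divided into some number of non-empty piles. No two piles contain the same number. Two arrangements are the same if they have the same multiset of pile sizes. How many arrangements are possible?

38

There are too many to list fully; the first 12 (by largest part) are:
17
16+1
15+2
14+3
14+2+1
13+4
13+3+1
12+5
12+4+1
12+3+2
11+6
11+5+1
…and 26 more, for 38 total.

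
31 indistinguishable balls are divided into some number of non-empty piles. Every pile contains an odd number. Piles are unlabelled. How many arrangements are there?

Systematic enumeration (by largest part, then next-largest, …) yields 340.

340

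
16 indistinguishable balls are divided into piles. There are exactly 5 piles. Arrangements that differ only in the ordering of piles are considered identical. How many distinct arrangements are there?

37

There are too many to list fully; the first 12 (by largest part) are:
12 + 1 + 1 + 1 + 1
11 + 2 + 1 + 1 + 1
10 + 3 + 1 + 1 + 1
10 + 2 + 2 + 1 + 1
9 + 4 + 1 + 1 + 1
9 + 3 + 2 + 1 + 1
9 + 2 + 2 + 2 + 1
8 + 5 + 1 + 1 + 1
8 + 4 + 2 + 1 + 1
8 + 3 + 3 + 1 + 1
8 + 3 + 2 + 2 + 1
8 + 2 + 2 + 2 + 2
…and 25 more, for 37 total.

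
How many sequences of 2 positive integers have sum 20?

Place 1 bars in the 19 internal gaps of a row of 20 dots: C(19,1) = 19.

19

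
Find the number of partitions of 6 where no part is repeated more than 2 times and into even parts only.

Enumerating:
6
4+2

2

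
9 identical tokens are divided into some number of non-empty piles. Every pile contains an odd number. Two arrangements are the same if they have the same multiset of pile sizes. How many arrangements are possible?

They are:
9
7+1+1
5+3+1
5+1+1+1+1
3+3+3
3+3+1+1+1
3+1+1+1+1+1+1
1+1+1+1+1+1+1+1+1

8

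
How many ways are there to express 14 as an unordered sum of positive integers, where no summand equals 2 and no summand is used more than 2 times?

28

There are too many to list fully; the first 12 (by largest part) are:
14
13+1
12+1+1
11+3
10+4
10+3+1
9+5
9+4+1
9+3+1+1
8+6
8+5+1
8+4+1+1
…and 16 more, for 28 total.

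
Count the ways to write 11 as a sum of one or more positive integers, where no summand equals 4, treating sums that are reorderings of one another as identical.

41

A partial list (first 12 by largest part):
11
10+1
9+2
9+1+1
8+3
8+2+1
8+1+1+1
7+3+1
7+2+2
7+2+1+1
7+1+1+1+1
6+5
…and 29 more, for 41 total.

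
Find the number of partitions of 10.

There are too many to list fully; the first 12 (by largest part) are:
10
9,1
8,2
8,1,1
7,3
7,2,1
7,1,1,1
6,4
6,3,1
6,2,2
6,2,1,1
6,1,1,1,1
…and 30 more, for 42 total.

42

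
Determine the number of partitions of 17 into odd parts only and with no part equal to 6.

A partial list (first 12 by largest part):
17
1+1+15
1+3+13
1+1+1+1+13
1+5+11
3+3+11
1+1+1+3+11
1+1+1+1+1+1+11
1+7+9
3+5+9
1+1+1+5+9
1+1+3+3+9
…and 26 more, for 38 total.

38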